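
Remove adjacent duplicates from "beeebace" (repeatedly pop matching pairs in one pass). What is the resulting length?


Input: beeebace
Stack-based adjacent duplicate removal:
  Read 'b': push. Stack: b
  Read 'e': push. Stack: be
  Read 'e': matches stack top 'e' => pop. Stack: b
  Read 'e': push. Stack: be
  Read 'b': push. Stack: beb
  Read 'a': push. Stack: beba
  Read 'c': push. Stack: bebac
  Read 'e': push. Stack: bebace
Final stack: "bebace" (length 6)

6


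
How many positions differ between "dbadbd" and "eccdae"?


Comparing "dbadbd" and "eccdae" position by position:
  Position 0: 'd' vs 'e' => DIFFER
  Position 1: 'b' vs 'c' => DIFFER
  Position 2: 'a' vs 'c' => DIFFER
  Position 3: 'd' vs 'd' => same
  Position 4: 'b' vs 'a' => DIFFER
  Position 5: 'd' vs 'e' => DIFFER
Positions that differ: 5

5


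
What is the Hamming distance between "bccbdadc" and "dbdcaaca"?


Comparing "bccbdadc" and "dbdcaaca" position by position:
  Position 0: 'b' vs 'd' => differ
  Position 1: 'c' vs 'b' => differ
  Position 2: 'c' vs 'd' => differ
  Position 3: 'b' vs 'c' => differ
  Position 4: 'd' vs 'a' => differ
  Position 5: 'a' vs 'a' => same
  Position 6: 'd' vs 'c' => differ
  Position 7: 'c' vs 'a' => differ
Total differences (Hamming distance): 7

7


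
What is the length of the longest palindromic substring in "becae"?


Input: "becae"
Checking substrings for palindromes:
  No multi-char palindromic substrings found
Longest palindromic substring: "b" with length 1

1


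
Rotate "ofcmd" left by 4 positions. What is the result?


Input: "ofcmd", rotate left by 4
First 4 characters: "ofcm"
Remaining characters: "d"
Concatenate remaining + first: "d" + "ofcm" = "dofcm"

dofcm


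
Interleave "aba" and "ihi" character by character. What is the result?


Interleaving "aba" and "ihi":
  Position 0: 'a' from first, 'i' from second => "ai"
  Position 1: 'b' from first, 'h' from second => "bh"
  Position 2: 'a' from first, 'i' from second => "ai"
Result: aibhai

aibhai


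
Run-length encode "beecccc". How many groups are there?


Input: beecccc
Scanning for consecutive runs:
  Group 1: 'b' x 1 (positions 0-0)
  Group 2: 'e' x 2 (positions 1-2)
  Group 3: 'c' x 4 (positions 3-6)
Total groups: 3

3


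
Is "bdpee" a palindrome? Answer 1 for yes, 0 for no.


Input: bdpee
Reversed: eepdb
  Compare pos 0 ('b') with pos 4 ('e'): MISMATCH
  Compare pos 1 ('d') with pos 3 ('e'): MISMATCH
Result: not a palindrome

0


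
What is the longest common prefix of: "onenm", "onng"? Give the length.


Words: onenm, onng
  Position 0: all 'o' => match
  Position 1: all 'n' => match
  Position 2: ('e', 'n') => mismatch, stop
LCP = "on" (length 2)

2


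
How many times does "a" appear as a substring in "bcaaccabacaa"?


Searching for "a" in "bcaaccabacaa"
Scanning each position:
  Position 0: "b" => no
  Position 1: "c" => no
  Position 2: "a" => MATCH
  Position 3: "a" => MATCH
  Position 4: "c" => no
  Position 5: "c" => no
  Position 6: "a" => MATCH
  Position 7: "b" => no
  Position 8: "a" => MATCH
  Position 9: "c" => no
  Position 10: "a" => MATCH
  Position 11: "a" => MATCH
Total occurrences: 6

6


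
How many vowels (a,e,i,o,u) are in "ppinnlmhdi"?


Input: ppinnlmhdi
Checking each character:
  'p' at position 0: consonant
  'p' at position 1: consonant
  'i' at position 2: vowel (running total: 1)
  'n' at position 3: consonant
  'n' at position 4: consonant
  'l' at position 5: consonant
  'm' at position 6: consonant
  'h' at position 7: consonant
  'd' at position 8: consonant
  'i' at position 9: vowel (running total: 2)
Total vowels: 2

2


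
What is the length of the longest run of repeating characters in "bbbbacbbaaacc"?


Input: "bbbbacbbaaacc"
Scanning for longest run:
  Position 1 ('b'): continues run of 'b', length=2
  Position 2 ('b'): continues run of 'b', length=3
  Position 3 ('b'): continues run of 'b', length=4
  Position 4 ('a'): new char, reset run to 1
  Position 5 ('c'): new char, reset run to 1
  Position 6 ('b'): new char, reset run to 1
  Position 7 ('b'): continues run of 'b', length=2
  Position 8 ('a'): new char, reset run to 1
  Position 9 ('a'): continues run of 'a', length=2
  Position 10 ('a'): continues run of 'a', length=3
  Position 11 ('c'): new char, reset run to 1
  Position 12 ('c'): continues run of 'c', length=2
Longest run: 'b' with length 4

4


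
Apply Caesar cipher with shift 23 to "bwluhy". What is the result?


Caesar cipher: shift "bwluhy" by 23
  'b' (pos 1) + 23 = pos 24 = 'y'
  'w' (pos 22) + 23 = pos 19 = 't'
  'l' (pos 11) + 23 = pos 8 = 'i'
  'u' (pos 20) + 23 = pos 17 = 'r'
  'h' (pos 7) + 23 = pos 4 = 'e'
  'y' (pos 24) + 23 = pos 21 = 'v'
Result: ytirev

ytirev


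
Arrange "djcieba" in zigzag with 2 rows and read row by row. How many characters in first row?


Zigzag "djcieba" into 2 rows:
Placing characters:
  'd' => row 0
  'j' => row 1
  'c' => row 0
  'i' => row 1
  'e' => row 0
  'b' => row 1
  'a' => row 0
Rows:
  Row 0: "dcea"
  Row 1: "jib"
First row length: 4

4


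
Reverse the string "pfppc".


Input: pfppc
Reading characters right to left:
  Position 4: 'c'
  Position 3: 'p'
  Position 2: 'p'
  Position 1: 'f'
  Position 0: 'p'
Reversed: cppfp

cppfp


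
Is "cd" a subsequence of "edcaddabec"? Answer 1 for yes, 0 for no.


Check if "cd" is a subsequence of "edcaddabec"
Greedy scan:
  Position 0 ('e'): no match needed
  Position 1 ('d'): no match needed
  Position 2 ('c'): matches sub[0] = 'c'
  Position 3 ('a'): no match needed
  Position 4 ('d'): matches sub[1] = 'd'
  Position 5 ('d'): no match needed
  Position 6 ('a'): no match needed
  Position 7 ('b'): no match needed
  Position 8 ('e'): no match needed
  Position 9 ('c'): no match needed
All 2 characters matched => is a subsequence

1


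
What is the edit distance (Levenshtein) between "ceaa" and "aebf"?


Computing edit distance: "ceaa" -> "aebf"
DP table:
           a    e    b    f
      0    1    2    3    4
  c   1    1    2    3    4
  e   2    2    1    2    3
  a   3    2    2    2    3
  a   4    3    3    3    3
Edit distance = dp[4][4] = 3

3


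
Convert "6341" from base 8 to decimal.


Input: "6341" in base 8
Positional expansion:
  Digit '6' (value 6) x 8^3 = 3072
  Digit '3' (value 3) x 8^2 = 192
  Digit '4' (value 4) x 8^1 = 32
  Digit '1' (value 1) x 8^0 = 1
Sum = 3297

3297


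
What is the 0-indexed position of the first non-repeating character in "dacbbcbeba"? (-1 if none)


Input: dacbbcbeba
Character frequencies:
  'a': 2
  'b': 4
  'c': 2
  'd': 1
  'e': 1
Scanning left to right for freq == 1:
  Position 0 ('d'): unique! => answer = 0

0


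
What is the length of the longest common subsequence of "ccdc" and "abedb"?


LCS of "ccdc" and "abedb"
DP table:
           a    b    e    d    b
      0    0    0    0    0    0
  c   0    0    0    0    0    0
  c   0    0    0    0    0    0
  d   0    0    0    0    1    1
  c   0    0    0    0    1    1
LCS length = dp[4][5] = 1

1


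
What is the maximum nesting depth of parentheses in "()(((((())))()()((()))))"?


Input: "()(((((())))()()((()))))"
Tracking depth:
  Position 0 '(': depth becomes 1
  Position 1 ')': depth becomes 0
  Position 2 '(': depth becomes 1
  Position 3 '(': depth becomes 2
  Position 4 '(': depth becomes 3
  Position 5 '(': depth becomes 4
  Position 6 '(': depth becomes 5
  Position 7 '(': depth becomes 6
  Position 8 ')': depth becomes 5
  Position 9 ')': depth becomes 4
  Position 10 ')': depth becomes 3
  Position 11 ')': depth becomes 2
  Position 12 '(': depth becomes 3
  Position 13 ')': depth becomes 2
  Position 14 '(': depth becomes 3
  Position 15 ')': depth becomes 2
  Position 16 '(': depth becomes 3
  Position 17 '(': depth becomes 4
  Position 18 '(': depth becomes 5
  Position 19 ')': depth becomes 4
  Position 20 ')': depth becomes 3
  Position 21 ')': depth becomes 2
  Position 22 ')': depth becomes 1
  Position 23 ')': depth becomes 0
Maximum depth reached: 6

6


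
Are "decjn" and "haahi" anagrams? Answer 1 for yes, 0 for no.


Strings: "decjn", "haahi"
Sorted first:  cdejn
Sorted second: aahhi
Differ at position 0: 'c' vs 'a' => not anagrams

0


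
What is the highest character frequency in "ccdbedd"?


Input: ccdbedd
Character counts:
  'b': 1
  'c': 2
  'd': 3
  'e': 1
Maximum frequency: 3

3


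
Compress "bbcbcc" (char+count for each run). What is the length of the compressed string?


Input: bbcbcc
Runs:
  'b' x 2 => "b2"
  'c' x 1 => "c1"
  'b' x 1 => "b1"
  'c' x 2 => "c2"
Compressed: "b2c1b1c2"
Compressed length: 8

8


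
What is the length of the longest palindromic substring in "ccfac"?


Input: "ccfac"
Checking substrings for palindromes:
  [0:2] "cc" (len 2) => palindrome
Longest palindromic substring: "cc" with length 2

2


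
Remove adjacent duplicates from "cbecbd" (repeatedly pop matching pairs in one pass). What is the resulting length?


Input: cbecbd
Stack-based adjacent duplicate removal:
  Read 'c': push. Stack: c
  Read 'b': push. Stack: cb
  Read 'e': push. Stack: cbe
  Read 'c': push. Stack: cbec
  Read 'b': push. Stack: cbecb
  Read 'd': push. Stack: cbecbd
Final stack: "cbecbd" (length 6)

6


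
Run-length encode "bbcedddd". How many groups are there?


Input: bbcedddd
Scanning for consecutive runs:
  Group 1: 'b' x 2 (positions 0-1)
  Group 2: 'c' x 1 (positions 2-2)
  Group 3: 'e' x 1 (positions 3-3)
  Group 4: 'd' x 4 (positions 4-7)
Total groups: 4

4


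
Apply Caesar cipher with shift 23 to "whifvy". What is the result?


Caesar cipher: shift "whifvy" by 23
  'w' (pos 22) + 23 = pos 19 = 't'
  'h' (pos 7) + 23 = pos 4 = 'e'
  'i' (pos 8) + 23 = pos 5 = 'f'
  'f' (pos 5) + 23 = pos 2 = 'c'
  'v' (pos 21) + 23 = pos 18 = 's'
  'y' (pos 24) + 23 = pos 21 = 'v'
Result: tefcsv

tefcsv


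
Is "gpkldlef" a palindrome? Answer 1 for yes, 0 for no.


Input: gpkldlef
Reversed: feldlkpg
  Compare pos 0 ('g') with pos 7 ('f'): MISMATCH
  Compare pos 1 ('p') with pos 6 ('e'): MISMATCH
  Compare pos 2 ('k') with pos 5 ('l'): MISMATCH
  Compare pos 3 ('l') with pos 4 ('d'): MISMATCH
Result: not a palindrome

0


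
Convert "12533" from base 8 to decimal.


Input: "12533" in base 8
Positional expansion:
  Digit '1' (value 1) x 8^4 = 4096
  Digit '2' (value 2) x 8^3 = 1024
  Digit '5' (value 5) x 8^2 = 320
  Digit '3' (value 3) x 8^1 = 24
  Digit '3' (value 3) x 8^0 = 3
Sum = 5467

5467


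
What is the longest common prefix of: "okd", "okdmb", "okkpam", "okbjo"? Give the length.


Words: okd, okdmb, okkpam, okbjo
  Position 0: all 'o' => match
  Position 1: all 'k' => match
  Position 2: ('d', 'd', 'k', 'b') => mismatch, stop
LCP = "ok" (length 2)

2


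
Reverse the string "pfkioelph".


Input: pfkioelph
Reading characters right to left:
  Position 8: 'h'
  Position 7: 'p'
  Position 6: 'l'
  Position 5: 'e'
  Position 4: 'o'
  Position 3: 'i'
  Position 2: 'k'
  Position 1: 'f'
  Position 0: 'p'
Reversed: hpleoikfp

hpleoikfp


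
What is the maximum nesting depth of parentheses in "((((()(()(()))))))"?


Input: "((((()(()(()))))))"
Tracking depth:
  Position 0 '(': depth becomes 1
  Position 1 '(': depth becomes 2
  Position 2 '(': depth becomes 3
  Position 3 '(': depth becomes 4
  Position 4 '(': depth becomes 5
  Position 5 ')': depth becomes 4
  Position 6 '(': depth becomes 5
  Position 7 '(': depth becomes 6
  Position 8 ')': depth becomes 5
  Position 9 '(': depth becomes 6
  Position 10 '(': depth becomes 7
  Position 11 ')': depth becomes 6
  Position 12 ')': depth becomes 5
  Position 13 ')': depth becomes 4
  Position 14 ')': depth becomes 3
  Position 15 ')': depth becomes 2
  Position 16 ')': depth becomes 1
  Position 17 ')': depth becomes 0
Maximum depth reached: 7

7


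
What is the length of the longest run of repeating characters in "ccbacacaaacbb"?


Input: "ccbacacaaacbb"
Scanning for longest run:
  Position 1 ('c'): continues run of 'c', length=2
  Position 2 ('b'): new char, reset run to 1
  Position 3 ('a'): new char, reset run to 1
  Position 4 ('c'): new char, reset run to 1
  Position 5 ('a'): new char, reset run to 1
  Position 6 ('c'): new char, reset run to 1
  Position 7 ('a'): new char, reset run to 1
  Position 8 ('a'): continues run of 'a', length=2
  Position 9 ('a'): continues run of 'a', length=3
  Position 10 ('c'): new char, reset run to 1
  Position 11 ('b'): new char, reset run to 1
  Position 12 ('b'): continues run of 'b', length=2
Longest run: 'a' with length 3

3


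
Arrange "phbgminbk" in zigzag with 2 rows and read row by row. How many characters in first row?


Zigzag "phbgminbk" into 2 rows:
Placing characters:
  'p' => row 0
  'h' => row 1
  'b' => row 0
  'g' => row 1
  'm' => row 0
  'i' => row 1
  'n' => row 0
  'b' => row 1
  'k' => row 0
Rows:
  Row 0: "pbmnk"
  Row 1: "hgib"
First row length: 5

5


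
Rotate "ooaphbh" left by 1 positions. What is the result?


Input: "ooaphbh", rotate left by 1
First 1 characters: "o"
Remaining characters: "oaphbh"
Concatenate remaining + first: "oaphbh" + "o" = "oaphbho"

oaphbho


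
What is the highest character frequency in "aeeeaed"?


Input: aeeeaed
Character counts:
  'a': 2
  'd': 1
  'e': 4
Maximum frequency: 4

4


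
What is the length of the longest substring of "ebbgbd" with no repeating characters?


Input: "ebbgbd"
Sliding window (track last position of each char):
  Position 0 ('e'): window [0,0] length 1 -- new best
  Position 1 ('b'): window [0,1] length 2 -- new best
  Position 2 ('b'): repeat (last at 1), move window start to 2
  Position 2 ('b'): window [2,2] length 1
  Position 3 ('g'): window [2,3] length 2
  Position 4 ('b'): repeat (last at 2), move window start to 3
  Position 4 ('b'): window [3,4] length 2
  Position 5 ('d'): window [3,5] length 3 -- new best
Longest substring with no repeats: "gbd" with length 3

3


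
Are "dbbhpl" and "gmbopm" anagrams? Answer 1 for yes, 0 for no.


Strings: "dbbhpl", "gmbopm"
Sorted first:  bbdhlp
Sorted second: bgmmop
Differ at position 1: 'b' vs 'g' => not anagrams

0


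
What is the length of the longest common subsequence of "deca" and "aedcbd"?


LCS of "deca" and "aedcbd"
DP table:
           a    e    d    c    b    d
      0    0    0    0    0    0    0
  d   0    0    0    1    1    1    1
  e   0    0    1    1    1    1    1
  c   0    0    1    1    2    2    2
  a   0    1    1    1    2    2    2
LCS length = dp[4][6] = 2

2


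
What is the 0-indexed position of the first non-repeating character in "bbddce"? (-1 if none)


Input: bbddce
Character frequencies:
  'b': 2
  'c': 1
  'd': 2
  'e': 1
Scanning left to right for freq == 1:
  Position 0 ('b'): freq=2, skip
  Position 1 ('b'): freq=2, skip
  Position 2 ('d'): freq=2, skip
  Position 3 ('d'): freq=2, skip
  Position 4 ('c'): unique! => answer = 4

4


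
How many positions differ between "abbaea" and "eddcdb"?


Comparing "abbaea" and "eddcdb" position by position:
  Position 0: 'a' vs 'e' => DIFFER
  Position 1: 'b' vs 'd' => DIFFER
  Position 2: 'b' vs 'd' => DIFFER
  Position 3: 'a' vs 'c' => DIFFER
  Position 4: 'e' vs 'd' => DIFFER
  Position 5: 'a' vs 'b' => DIFFER
Positions that differ: 6

6


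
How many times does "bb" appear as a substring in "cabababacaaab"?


Searching for "bb" in "cabababacaaab"
Scanning each position:
  Position 0: "ca" => no
  Position 1: "ab" => no
  Position 2: "ba" => no
  Position 3: "ab" => no
  Position 4: "ba" => no
  Position 5: "ab" => no
  Position 6: "ba" => no
  Position 7: "ac" => no
  Position 8: "ca" => no
  Position 9: "aa" => no
  Position 10: "aa" => no
  Position 11: "ab" => no
Total occurrences: 0

0


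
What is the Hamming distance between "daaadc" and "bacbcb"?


Comparing "daaadc" and "bacbcb" position by position:
  Position 0: 'd' vs 'b' => differ
  Position 1: 'a' vs 'a' => same
  Position 2: 'a' vs 'c' => differ
  Position 3: 'a' vs 'b' => differ
  Position 4: 'd' vs 'c' => differ
  Position 5: 'c' vs 'b' => differ
Total differences (Hamming distance): 5

5


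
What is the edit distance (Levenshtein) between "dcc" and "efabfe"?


Computing edit distance: "dcc" -> "efabfe"
DP table:
           e    f    a    b    f    e
      0    1    2    3    4    5    6
  d   1    1    2    3    4    5    6
  c   2    2    2    3    4    5    6
  c   3    3    3    3    4    5    6
Edit distance = dp[3][6] = 6

6


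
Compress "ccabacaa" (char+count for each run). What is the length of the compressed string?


Input: ccabacaa
Runs:
  'c' x 2 => "c2"
  'a' x 1 => "a1"
  'b' x 1 => "b1"
  'a' x 1 => "a1"
  'c' x 1 => "c1"
  'a' x 2 => "a2"
Compressed: "c2a1b1a1c1a2"
Compressed length: 12

12


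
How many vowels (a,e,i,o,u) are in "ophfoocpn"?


Input: ophfoocpn
Checking each character:
  'o' at position 0: vowel (running total: 1)
  'p' at position 1: consonant
  'h' at position 2: consonant
  'f' at position 3: consonant
  'o' at position 4: vowel (running total: 2)
  'o' at position 5: vowel (running total: 3)
  'c' at position 6: consonant
  'p' at position 7: consonant
  'n' at position 8: consonant
Total vowels: 3

3


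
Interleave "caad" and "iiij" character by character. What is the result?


Interleaving "caad" and "iiij":
  Position 0: 'c' from first, 'i' from second => "ci"
  Position 1: 'a' from first, 'i' from second => "ai"
  Position 2: 'a' from first, 'i' from second => "ai"
  Position 3: 'd' from first, 'j' from second => "dj"
Result: ciaiaidj

ciaiaidj


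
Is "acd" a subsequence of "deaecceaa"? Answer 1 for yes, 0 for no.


Check if "acd" is a subsequence of "deaecceaa"
Greedy scan:
  Position 0 ('d'): no match needed
  Position 1 ('e'): no match needed
  Position 2 ('a'): matches sub[0] = 'a'
  Position 3 ('e'): no match needed
  Position 4 ('c'): matches sub[1] = 'c'
  Position 5 ('c'): no match needed
  Position 6 ('e'): no match needed
  Position 7 ('a'): no match needed
  Position 8 ('a'): no match needed
Only matched 2/3 characters => not a subsequence

0


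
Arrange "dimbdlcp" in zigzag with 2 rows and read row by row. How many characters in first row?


Zigzag "dimbdlcp" into 2 rows:
Placing characters:
  'd' => row 0
  'i' => row 1
  'm' => row 0
  'b' => row 1
  'd' => row 0
  'l' => row 1
  'c' => row 0
  'p' => row 1
Rows:
  Row 0: "dmdc"
  Row 1: "iblp"
First row length: 4

4


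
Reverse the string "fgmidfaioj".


Input: fgmidfaioj
Reading characters right to left:
  Position 9: 'j'
  Position 8: 'o'
  Position 7: 'i'
  Position 6: 'a'
  Position 5: 'f'
  Position 4: 'd'
  Position 3: 'i'
  Position 2: 'm'
  Position 1: 'g'
  Position 0: 'f'
Reversed: joiafdimgf

joiafdimgf


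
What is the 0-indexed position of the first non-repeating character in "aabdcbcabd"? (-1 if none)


Input: aabdcbcabd
Character frequencies:
  'a': 3
  'b': 3
  'c': 2
  'd': 2
Scanning left to right for freq == 1:
  Position 0 ('a'): freq=3, skip
  Position 1 ('a'): freq=3, skip
  Position 2 ('b'): freq=3, skip
  Position 3 ('d'): freq=2, skip
  Position 4 ('c'): freq=2, skip
  Position 5 ('b'): freq=3, skip
  Position 6 ('c'): freq=2, skip
  Position 7 ('a'): freq=3, skip
  Position 8 ('b'): freq=3, skip
  Position 9 ('d'): freq=2, skip
  No unique character found => answer = -1

-1


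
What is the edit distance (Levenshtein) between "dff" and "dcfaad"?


Computing edit distance: "dff" -> "dcfaad"
DP table:
           d    c    f    a    a    d
      0    1    2    3    4    5    6
  d   1    0    1    2    3    4    5
  f   2    1    1    1    2    3    4
  f   3    2    2    1    2    3    4
Edit distance = dp[3][6] = 4

4


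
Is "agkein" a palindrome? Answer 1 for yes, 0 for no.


Input: agkein
Reversed: niekga
  Compare pos 0 ('a') with pos 5 ('n'): MISMATCH
  Compare pos 1 ('g') with pos 4 ('i'): MISMATCH
  Compare pos 2 ('k') with pos 3 ('e'): MISMATCH
Result: not a palindrome

0


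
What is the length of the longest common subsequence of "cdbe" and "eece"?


LCS of "cdbe" and "eece"
DP table:
           e    e    c    e
      0    0    0    0    0
  c   0    0    0    1    1
  d   0    0    0    1    1
  b   0    0    0    1    1
  e   0    1    1    1    2
LCS length = dp[4][4] = 2

2


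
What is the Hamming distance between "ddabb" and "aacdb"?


Comparing "ddabb" and "aacdb" position by position:
  Position 0: 'd' vs 'a' => differ
  Position 1: 'd' vs 'a' => differ
  Position 2: 'a' vs 'c' => differ
  Position 3: 'b' vs 'd' => differ
  Position 4: 'b' vs 'b' => same
Total differences (Hamming distance): 4

4


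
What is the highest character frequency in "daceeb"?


Input: daceeb
Character counts:
  'a': 1
  'b': 1
  'c': 1
  'd': 1
  'e': 2
Maximum frequency: 2

2


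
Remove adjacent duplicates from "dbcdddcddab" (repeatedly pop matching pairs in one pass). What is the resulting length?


Input: dbcdddcddab
Stack-based adjacent duplicate removal:
  Read 'd': push. Stack: d
  Read 'b': push. Stack: db
  Read 'c': push. Stack: dbc
  Read 'd': push. Stack: dbcd
  Read 'd': matches stack top 'd' => pop. Stack: dbc
  Read 'd': push. Stack: dbcd
  Read 'c': push. Stack: dbcdc
  Read 'd': push. Stack: dbcdcd
  Read 'd': matches stack top 'd' => pop. Stack: dbcdc
  Read 'a': push. Stack: dbcdca
  Read 'b': push. Stack: dbcdcab
Final stack: "dbcdcab" (length 7)

7


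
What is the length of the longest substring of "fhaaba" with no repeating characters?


Input: "fhaaba"
Sliding window (track last position of each char):
  Position 0 ('f'): window [0,0] length 1 -- new best
  Position 1 ('h'): window [0,1] length 2 -- new best
  Position 2 ('a'): window [0,2] length 3 -- new best
  Position 3 ('a'): repeat (last at 2), move window start to 3
  Position 3 ('a'): window [3,3] length 1
  Position 4 ('b'): window [3,4] length 2
  Position 5 ('a'): repeat (last at 3), move window start to 4
  Position 5 ('a'): window [4,5] length 2
Longest substring with no repeats: "fha" with length 3

3


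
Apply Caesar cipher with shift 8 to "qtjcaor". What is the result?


Caesar cipher: shift "qtjcaor" by 8
  'q' (pos 16) + 8 = pos 24 = 'y'
  't' (pos 19) + 8 = pos 1 = 'b'
  'j' (pos 9) + 8 = pos 17 = 'r'
  'c' (pos 2) + 8 = pos 10 = 'k'
  'a' (pos 0) + 8 = pos 8 = 'i'
  'o' (pos 14) + 8 = pos 22 = 'w'
  'r' (pos 17) + 8 = pos 25 = 'z'
Result: ybrkiwz

ybrkiwz


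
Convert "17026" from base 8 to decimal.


Input: "17026" in base 8
Positional expansion:
  Digit '1' (value 1) x 8^4 = 4096
  Digit '7' (value 7) x 8^3 = 3584
  Digit '0' (value 0) x 8^2 = 0
  Digit '2' (value 2) x 8^1 = 16
  Digit '6' (value 6) x 8^0 = 6
Sum = 7702

7702


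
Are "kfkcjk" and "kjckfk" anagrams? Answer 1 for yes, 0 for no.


Strings: "kfkcjk", "kjckfk"
Sorted first:  cfjkkk
Sorted second: cfjkkk
Sorted forms match => anagrams

1


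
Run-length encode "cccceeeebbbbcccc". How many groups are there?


Input: cccceeeebbbbcccc
Scanning for consecutive runs:
  Group 1: 'c' x 4 (positions 0-3)
  Group 2: 'e' x 4 (positions 4-7)
  Group 3: 'b' x 4 (positions 8-11)
  Group 4: 'c' x 4 (positions 12-15)
Total groups: 4

4


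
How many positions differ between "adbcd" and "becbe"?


Comparing "adbcd" and "becbe" position by position:
  Position 0: 'a' vs 'b' => DIFFER
  Position 1: 'd' vs 'e' => DIFFER
  Position 2: 'b' vs 'c' => DIFFER
  Position 3: 'c' vs 'b' => DIFFER
  Position 4: 'd' vs 'e' => DIFFER
Positions that differ: 5

5


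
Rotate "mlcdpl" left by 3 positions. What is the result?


Input: "mlcdpl", rotate left by 3
First 3 characters: "mlc"
Remaining characters: "dpl"
Concatenate remaining + first: "dpl" + "mlc" = "dplmlc"

dplmlc


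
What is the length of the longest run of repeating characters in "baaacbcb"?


Input: "baaacbcb"
Scanning for longest run:
  Position 1 ('a'): new char, reset run to 1
  Position 2 ('a'): continues run of 'a', length=2
  Position 3 ('a'): continues run of 'a', length=3
  Position 4 ('c'): new char, reset run to 1
  Position 5 ('b'): new char, reset run to 1
  Position 6 ('c'): new char, reset run to 1
  Position 7 ('b'): new char, reset run to 1
Longest run: 'a' with length 3

3


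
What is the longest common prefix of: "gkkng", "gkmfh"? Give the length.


Words: gkkng, gkmfh
  Position 0: all 'g' => match
  Position 1: all 'k' => match
  Position 2: ('k', 'm') => mismatch, stop
LCP = "gk" (length 2)

2


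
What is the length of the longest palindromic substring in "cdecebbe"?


Input: "cdecebbe"
Checking substrings for palindromes:
  [4:8] "ebbe" (len 4) => palindrome
  [2:5] "ece" (len 3) => palindrome
  [5:7] "bb" (len 2) => palindrome
Longest palindromic substring: "ebbe" with length 4

4


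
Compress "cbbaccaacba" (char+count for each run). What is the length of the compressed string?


Input: cbbaccaacba
Runs:
  'c' x 1 => "c1"
  'b' x 2 => "b2"
  'a' x 1 => "a1"
  'c' x 2 => "c2"
  'a' x 2 => "a2"
  'c' x 1 => "c1"
  'b' x 1 => "b1"
  'a' x 1 => "a1"
Compressed: "c1b2a1c2a2c1b1a1"
Compressed length: 16

16


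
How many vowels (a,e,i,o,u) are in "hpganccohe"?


Input: hpganccohe
Checking each character:
  'h' at position 0: consonant
  'p' at position 1: consonant
  'g' at position 2: consonant
  'a' at position 3: vowel (running total: 1)
  'n' at position 4: consonant
  'c' at position 5: consonant
  'c' at position 6: consonant
  'o' at position 7: vowel (running total: 2)
  'h' at position 8: consonant
  'e' at position 9: vowel (running total: 3)
Total vowels: 3

3


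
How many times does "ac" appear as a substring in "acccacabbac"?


Searching for "ac" in "acccacabbac"
Scanning each position:
  Position 0: "ac" => MATCH
  Position 1: "cc" => no
  Position 2: "cc" => no
  Position 3: "ca" => no
  Position 4: "ac" => MATCH
  Position 5: "ca" => no
  Position 6: "ab" => no
  Position 7: "bb" => no
  Position 8: "ba" => no
  Position 9: "ac" => MATCH
Total occurrences: 3

3


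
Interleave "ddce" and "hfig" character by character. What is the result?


Interleaving "ddce" and "hfig":
  Position 0: 'd' from first, 'h' from second => "dh"
  Position 1: 'd' from first, 'f' from second => "df"
  Position 2: 'c' from first, 'i' from second => "ci"
  Position 3: 'e' from first, 'g' from second => "eg"
Result: dhdfcieg

dhdfcieg


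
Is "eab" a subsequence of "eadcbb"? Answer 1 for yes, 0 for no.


Check if "eab" is a subsequence of "eadcbb"
Greedy scan:
  Position 0 ('e'): matches sub[0] = 'e'
  Position 1 ('a'): matches sub[1] = 'a'
  Position 2 ('d'): no match needed
  Position 3 ('c'): no match needed
  Position 4 ('b'): matches sub[2] = 'b'
  Position 5 ('b'): no match needed
All 3 characters matched => is a subsequence

1


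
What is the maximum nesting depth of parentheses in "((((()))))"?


Input: "((((()))))"
Tracking depth:
  Position 0 '(': depth becomes 1
  Position 1 '(': depth becomes 2
  Position 2 '(': depth becomes 3
  Position 3 '(': depth becomes 4
  Position 4 '(': depth becomes 5
  Position 5 ')': depth becomes 4
  Position 6 ')': depth becomes 3
  Position 7 ')': depth becomes 2
  Position 8 ')': depth becomes 1
  Position 9 ')': depth becomes 0
Maximum depth reached: 5

5


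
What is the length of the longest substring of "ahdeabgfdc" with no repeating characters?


Input: "ahdeabgfdc"
Sliding window (track last position of each char):
  Position 0 ('a'): window [0,0] length 1 -- new best
  Position 1 ('h'): window [0,1] length 2 -- new best
  Position 2 ('d'): window [0,2] length 3 -- new best
  Position 3 ('e'): window [0,3] length 4 -- new best
  Position 4 ('a'): repeat (last at 0), move window start to 1
  Position 4 ('a'): window [1,4] length 4
  Position 5 ('b'): window [1,5] length 5 -- new best
  Position 6 ('g'): window [1,6] length 6 -- new best
  Position 7 ('f'): window [1,7] length 7 -- new best
  Position 8 ('d'): repeat (last at 2), move window start to 3
  Position 8 ('d'): window [3,8] length 6
  Position 9 ('c'): window [3,9] length 7
Longest substring with no repeats: "hdeabgf" with length 7

7


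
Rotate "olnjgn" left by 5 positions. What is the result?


Input: "olnjgn", rotate left by 5
First 5 characters: "olnjg"
Remaining characters: "n"
Concatenate remaining + first: "n" + "olnjg" = "nolnjg"

nolnjg


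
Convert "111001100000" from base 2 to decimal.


Input: "111001100000" in base 2
Positional expansion:
  Digit '1' (value 1) x 2^11 = 2048
  Digit '1' (value 1) x 2^10 = 1024
  Digit '1' (value 1) x 2^9 = 512
  Digit '0' (value 0) x 2^8 = 0
  Digit '0' (value 0) x 2^7 = 0
  Digit '1' (value 1) x 2^6 = 64
  Digit '1' (value 1) x 2^5 = 32
  Digit '0' (value 0) x 2^4 = 0
  Digit '0' (value 0) x 2^3 = 0
  Digit '0' (value 0) x 2^2 = 0
  Digit '0' (value 0) x 2^1 = 0
  Digit '0' (value 0) x 2^0 = 0
Sum = 3680

3680


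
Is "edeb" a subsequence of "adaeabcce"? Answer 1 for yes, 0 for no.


Check if "edeb" is a subsequence of "adaeabcce"
Greedy scan:
  Position 0 ('a'): no match needed
  Position 1 ('d'): no match needed
  Position 2 ('a'): no match needed
  Position 3 ('e'): matches sub[0] = 'e'
  Position 4 ('a'): no match needed
  Position 5 ('b'): no match needed
  Position 6 ('c'): no match needed
  Position 7 ('c'): no match needed
  Position 8 ('e'): no match needed
Only matched 1/4 characters => not a subsequence

0


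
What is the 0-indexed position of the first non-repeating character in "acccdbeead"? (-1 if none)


Input: acccdbeead
Character frequencies:
  'a': 2
  'b': 1
  'c': 3
  'd': 2
  'e': 2
Scanning left to right for freq == 1:
  Position 0 ('a'): freq=2, skip
  Position 1 ('c'): freq=3, skip
  Position 2 ('c'): freq=3, skip
  Position 3 ('c'): freq=3, skip
  Position 4 ('d'): freq=2, skip
  Position 5 ('b'): unique! => answer = 5

5


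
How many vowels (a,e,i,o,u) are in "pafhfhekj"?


Input: pafhfhekj
Checking each character:
  'p' at position 0: consonant
  'a' at position 1: vowel (running total: 1)
  'f' at position 2: consonant
  'h' at position 3: consonant
  'f' at position 4: consonant
  'h' at position 5: consonant
  'e' at position 6: vowel (running total: 2)
  'k' at position 7: consonant
  'j' at position 8: consonant
Total vowels: 2

2


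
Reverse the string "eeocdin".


Input: eeocdin
Reading characters right to left:
  Position 6: 'n'
  Position 5: 'i'
  Position 4: 'd'
  Position 3: 'c'
  Position 2: 'o'
  Position 1: 'e'
  Position 0: 'e'
Reversed: nidcoee

nidcoee


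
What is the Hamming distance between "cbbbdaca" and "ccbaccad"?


Comparing "cbbbdaca" and "ccbaccad" position by position:
  Position 0: 'c' vs 'c' => same
  Position 1: 'b' vs 'c' => differ
  Position 2: 'b' vs 'b' => same
  Position 3: 'b' vs 'a' => differ
  Position 4: 'd' vs 'c' => differ
  Position 5: 'a' vs 'c' => differ
  Position 6: 'c' vs 'a' => differ
  Position 7: 'a' vs 'd' => differ
Total differences (Hamming distance): 6

6


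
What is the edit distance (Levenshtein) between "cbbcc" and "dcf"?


Computing edit distance: "cbbcc" -> "dcf"
DP table:
           d    c    f
      0    1    2    3
  c   1    1    1    2
  b   2    2    2    2
  b   3    3    3    3
  c   4    4    3    4
  c   5    5    4    4
Edit distance = dp[5][3] = 4

4


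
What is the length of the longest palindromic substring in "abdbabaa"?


Input: "abdbabaa"
Checking substrings for palindromes:
  [0:5] "abdba" (len 5) => palindrome
  [1:4] "bdb" (len 3) => palindrome
  [3:6] "bab" (len 3) => palindrome
  [4:7] "aba" (len 3) => palindrome
  [6:8] "aa" (len 2) => palindrome
Longest palindromic substring: "abdba" with length 5

5


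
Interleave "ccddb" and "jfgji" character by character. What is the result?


Interleaving "ccddb" and "jfgji":
  Position 0: 'c' from first, 'j' from second => "cj"
  Position 1: 'c' from first, 'f' from second => "cf"
  Position 2: 'd' from first, 'g' from second => "dg"
  Position 3: 'd' from first, 'j' from second => "dj"
  Position 4: 'b' from first, 'i' from second => "bi"
Result: cjcfdgdjbi

cjcfdgdjbi


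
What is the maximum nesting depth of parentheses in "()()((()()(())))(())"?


Input: "()()((()()(())))(())"
Tracking depth:
  Position 0 '(': depth becomes 1
  Position 1 ')': depth becomes 0
  Position 2 '(': depth becomes 1
  Position 3 ')': depth becomes 0
  Position 4 '(': depth becomes 1
  Position 5 '(': depth becomes 2
  Position 6 '(': depth becomes 3
  Position 7 ')': depth becomes 2
  Position 8 '(': depth becomes 3
  Position 9 ')': depth becomes 2
  Position 10 '(': depth becomes 3
  Position 11 '(': depth becomes 4
  Position 12 ')': depth becomes 3
  Position 13 ')': depth becomes 2
  Position 14 ')': depth becomes 1
  Position 15 ')': depth becomes 0
  Position 16 '(': depth becomes 1
  Position 17 '(': depth becomes 2
  Position 18 ')': depth becomes 1
  Position 19 ')': depth becomes 0
Maximum depth reached: 4

4


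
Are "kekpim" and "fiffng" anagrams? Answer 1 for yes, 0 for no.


Strings: "kekpim", "fiffng"
Sorted first:  eikkmp
Sorted second: fffgin
Differ at position 0: 'e' vs 'f' => not anagrams

0


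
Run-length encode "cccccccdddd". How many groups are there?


Input: cccccccdddd
Scanning for consecutive runs:
  Group 1: 'c' x 7 (positions 0-6)
  Group 2: 'd' x 4 (positions 7-10)
Total groups: 2

2


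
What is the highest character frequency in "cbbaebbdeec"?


Input: cbbaebbdeec
Character counts:
  'a': 1
  'b': 4
  'c': 2
  'd': 1
  'e': 3
Maximum frequency: 4

4


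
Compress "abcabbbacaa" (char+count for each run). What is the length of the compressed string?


Input: abcabbbacaa
Runs:
  'a' x 1 => "a1"
  'b' x 1 => "b1"
  'c' x 1 => "c1"
  'a' x 1 => "a1"
  'b' x 3 => "b3"
  'a' x 1 => "a1"
  'c' x 1 => "c1"
  'a' x 2 => "a2"
Compressed: "a1b1c1a1b3a1c1a2"
Compressed length: 16

16


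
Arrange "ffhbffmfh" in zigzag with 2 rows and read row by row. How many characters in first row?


Zigzag "ffhbffmfh" into 2 rows:
Placing characters:
  'f' => row 0
  'f' => row 1
  'h' => row 0
  'b' => row 1
  'f' => row 0
  'f' => row 1
  'm' => row 0
  'f' => row 1
  'h' => row 0
Rows:
  Row 0: "fhfmh"
  Row 1: "fbff"
First row length: 5

5


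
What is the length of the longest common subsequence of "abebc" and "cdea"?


LCS of "abebc" and "cdea"
DP table:
           c    d    e    a
      0    0    0    0    0
  a   0    0    0    0    1
  b   0    0    0    0    1
  e   0    0    0    1    1
  b   0    0    0    1    1
  c   0    1    1    1    1
LCS length = dp[5][4] = 1

1


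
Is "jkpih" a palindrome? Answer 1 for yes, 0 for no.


Input: jkpih
Reversed: hipkj
  Compare pos 0 ('j') with pos 4 ('h'): MISMATCH
  Compare pos 1 ('k') with pos 3 ('i'): MISMATCH
Result: not a palindrome

0


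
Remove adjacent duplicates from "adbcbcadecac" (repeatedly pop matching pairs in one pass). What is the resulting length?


Input: adbcbcadecac
Stack-based adjacent duplicate removal:
  Read 'a': push. Stack: a
  Read 'd': push. Stack: ad
  Read 'b': push. Stack: adb
  Read 'c': push. Stack: adbc
  Read 'b': push. Stack: adbcb
  Read 'c': push. Stack: adbcbc
  Read 'a': push. Stack: adbcbca
  Read 'd': push. Stack: adbcbcad
  Read 'e': push. Stack: adbcbcade
  Read 'c': push. Stack: adbcbcadec
  Read 'a': push. Stack: adbcbcadeca
  Read 'c': push. Stack: adbcbcadecac
Final stack: "adbcbcadecac" (length 12)

12


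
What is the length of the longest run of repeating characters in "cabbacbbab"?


Input: "cabbacbbab"
Scanning for longest run:
  Position 1 ('a'): new char, reset run to 1
  Position 2 ('b'): new char, reset run to 1
  Position 3 ('b'): continues run of 'b', length=2
  Position 4 ('a'): new char, reset run to 1
  Position 5 ('c'): new char, reset run to 1
  Position 6 ('b'): new char, reset run to 1
  Position 7 ('b'): continues run of 'b', length=2
  Position 8 ('a'): new char, reset run to 1
  Position 9 ('b'): new char, reset run to 1
Longest run: 'b' with length 2

2


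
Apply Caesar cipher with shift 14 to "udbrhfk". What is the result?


Caesar cipher: shift "udbrhfk" by 14
  'u' (pos 20) + 14 = pos 8 = 'i'
  'd' (pos 3) + 14 = pos 17 = 'r'
  'b' (pos 1) + 14 = pos 15 = 'p'
  'r' (pos 17) + 14 = pos 5 = 'f'
  'h' (pos 7) + 14 = pos 21 = 'v'
  'f' (pos 5) + 14 = pos 19 = 't'
  'k' (pos 10) + 14 = pos 24 = 'y'
Result: irpfvty

irpfvty


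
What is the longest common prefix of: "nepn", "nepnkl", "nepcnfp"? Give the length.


Words: nepn, nepnkl, nepcnfp
  Position 0: all 'n' => match
  Position 1: all 'e' => match
  Position 2: all 'p' => match
  Position 3: ('n', 'n', 'c') => mismatch, stop
LCP = "nep" (length 3)

3


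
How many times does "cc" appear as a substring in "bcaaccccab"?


Searching for "cc" in "bcaaccccab"
Scanning each position:
  Position 0: "bc" => no
  Position 1: "ca" => no
  Position 2: "aa" => no
  Position 3: "ac" => no
  Position 4: "cc" => MATCH
  Position 5: "cc" => MATCH
  Position 6: "cc" => MATCH
  Position 7: "ca" => no
  Position 8: "ab" => no
Total occurrences: 3

3


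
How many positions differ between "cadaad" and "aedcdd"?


Comparing "cadaad" and "aedcdd" position by position:
  Position 0: 'c' vs 'a' => DIFFER
  Position 1: 'a' vs 'e' => DIFFER
  Position 2: 'd' vs 'd' => same
  Position 3: 'a' vs 'c' => DIFFER
  Position 4: 'a' vs 'd' => DIFFER
  Position 5: 'd' vs 'd' => same
Positions that differ: 4

4


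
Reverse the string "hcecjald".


Input: hcecjald
Reading characters right to left:
  Position 7: 'd'
  Position 6: 'l'
  Position 5: 'a'
  Position 4: 'j'
  Position 3: 'c'
  Position 2: 'e'
  Position 1: 'c'
  Position 0: 'h'
Reversed: dlajcech

dlajcech


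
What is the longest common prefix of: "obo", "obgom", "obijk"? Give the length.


Words: obo, obgom, obijk
  Position 0: all 'o' => match
  Position 1: all 'b' => match
  Position 2: ('o', 'g', 'i') => mismatch, stop
LCP = "ob" (length 2)

2


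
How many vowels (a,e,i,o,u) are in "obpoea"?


Input: obpoea
Checking each character:
  'o' at position 0: vowel (running total: 1)
  'b' at position 1: consonant
  'p' at position 2: consonant
  'o' at position 3: vowel (running total: 2)
  'e' at position 4: vowel (running total: 3)
  'a' at position 5: vowel (running total: 4)
Total vowels: 4

4


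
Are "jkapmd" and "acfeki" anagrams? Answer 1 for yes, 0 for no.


Strings: "jkapmd", "acfeki"
Sorted first:  adjkmp
Sorted second: acefik
Differ at position 1: 'd' vs 'c' => not anagrams

0


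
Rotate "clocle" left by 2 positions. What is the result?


Input: "clocle", rotate left by 2
First 2 characters: "cl"
Remaining characters: "ocle"
Concatenate remaining + first: "ocle" + "cl" = "oclecl"

oclecl


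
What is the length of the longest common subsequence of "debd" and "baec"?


LCS of "debd" and "baec"
DP table:
           b    a    e    c
      0    0    0    0    0
  d   0    0    0    0    0
  e   0    0    0    1    1
  b   0    1    1    1    1
  d   0    1    1    1    1
LCS length = dp[4][4] = 1

1


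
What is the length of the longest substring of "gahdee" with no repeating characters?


Input: "gahdee"
Sliding window (track last position of each char):
  Position 0 ('g'): window [0,0] length 1 -- new best
  Position 1 ('a'): window [0,1] length 2 -- new best
  Position 2 ('h'): window [0,2] length 3 -- new best
  Position 3 ('d'): window [0,3] length 4 -- new best
  Position 4 ('e'): window [0,4] length 5 -- new best
  Position 5 ('e'): repeat (last at 4), move window start to 5
  Position 5 ('e'): window [5,5] length 1
Longest substring with no repeats: "gahde" with length 5

5


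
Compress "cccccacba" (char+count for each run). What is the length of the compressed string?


Input: cccccacba
Runs:
  'c' x 5 => "c5"
  'a' x 1 => "a1"
  'c' x 1 => "c1"
  'b' x 1 => "b1"
  'a' x 1 => "a1"
Compressed: "c5a1c1b1a1"
Compressed length: 10

10


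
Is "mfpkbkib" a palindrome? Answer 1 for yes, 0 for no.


Input: mfpkbkib
Reversed: bikbkpfm
  Compare pos 0 ('m') with pos 7 ('b'): MISMATCH
  Compare pos 1 ('f') with pos 6 ('i'): MISMATCH
  Compare pos 2 ('p') with pos 5 ('k'): MISMATCH
  Compare pos 3 ('k') with pos 4 ('b'): MISMATCH
Result: not a palindrome

0
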